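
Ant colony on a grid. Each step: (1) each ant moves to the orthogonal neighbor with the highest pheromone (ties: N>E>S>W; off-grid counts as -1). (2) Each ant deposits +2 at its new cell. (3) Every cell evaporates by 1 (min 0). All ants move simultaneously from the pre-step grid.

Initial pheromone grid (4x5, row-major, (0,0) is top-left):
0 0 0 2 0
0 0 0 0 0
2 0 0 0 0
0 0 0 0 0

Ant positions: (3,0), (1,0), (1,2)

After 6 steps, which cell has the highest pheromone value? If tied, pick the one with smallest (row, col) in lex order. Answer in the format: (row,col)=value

Answer: (2,0)=8

Derivation:
Step 1: ant0:(3,0)->N->(2,0) | ant1:(1,0)->S->(2,0) | ant2:(1,2)->N->(0,2)
  grid max=5 at (2,0)
Step 2: ant0:(2,0)->N->(1,0) | ant1:(2,0)->N->(1,0) | ant2:(0,2)->E->(0,3)
  grid max=4 at (2,0)
Step 3: ant0:(1,0)->S->(2,0) | ant1:(1,0)->S->(2,0) | ant2:(0,3)->E->(0,4)
  grid max=7 at (2,0)
Step 4: ant0:(2,0)->N->(1,0) | ant1:(2,0)->N->(1,0) | ant2:(0,4)->W->(0,3)
  grid max=6 at (2,0)
Step 5: ant0:(1,0)->S->(2,0) | ant1:(1,0)->S->(2,0) | ant2:(0,3)->E->(0,4)
  grid max=9 at (2,0)
Step 6: ant0:(2,0)->N->(1,0) | ant1:(2,0)->N->(1,0) | ant2:(0,4)->W->(0,3)
  grid max=8 at (2,0)
Final grid:
  0 0 0 2 0
  7 0 0 0 0
  8 0 0 0 0
  0 0 0 0 0
Max pheromone 8 at (2,0)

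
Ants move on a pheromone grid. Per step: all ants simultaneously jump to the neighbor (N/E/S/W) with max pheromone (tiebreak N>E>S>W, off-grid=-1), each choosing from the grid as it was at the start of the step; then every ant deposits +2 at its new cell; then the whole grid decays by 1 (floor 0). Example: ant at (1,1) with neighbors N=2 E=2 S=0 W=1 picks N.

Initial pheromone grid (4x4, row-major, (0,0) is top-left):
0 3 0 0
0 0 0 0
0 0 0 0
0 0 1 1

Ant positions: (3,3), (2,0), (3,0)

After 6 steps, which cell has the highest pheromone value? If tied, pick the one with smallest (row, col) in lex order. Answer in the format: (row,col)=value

Answer: (1,0)=6

Derivation:
Step 1: ant0:(3,3)->W->(3,2) | ant1:(2,0)->N->(1,0) | ant2:(3,0)->N->(2,0)
  grid max=2 at (0,1)
Step 2: ant0:(3,2)->N->(2,2) | ant1:(1,0)->S->(2,0) | ant2:(2,0)->N->(1,0)
  grid max=2 at (1,0)
Step 3: ant0:(2,2)->S->(3,2) | ant1:(2,0)->N->(1,0) | ant2:(1,0)->S->(2,0)
  grid max=3 at (1,0)
Step 4: ant0:(3,2)->N->(2,2) | ant1:(1,0)->S->(2,0) | ant2:(2,0)->N->(1,0)
  grid max=4 at (1,0)
Step 5: ant0:(2,2)->S->(3,2) | ant1:(2,0)->N->(1,0) | ant2:(1,0)->S->(2,0)
  grid max=5 at (1,0)
Step 6: ant0:(3,2)->N->(2,2) | ant1:(1,0)->S->(2,0) | ant2:(2,0)->N->(1,0)
  grid max=6 at (1,0)
Final grid:
  0 0 0 0
  6 0 0 0
  6 0 1 0
  0 0 1 0
Max pheromone 6 at (1,0)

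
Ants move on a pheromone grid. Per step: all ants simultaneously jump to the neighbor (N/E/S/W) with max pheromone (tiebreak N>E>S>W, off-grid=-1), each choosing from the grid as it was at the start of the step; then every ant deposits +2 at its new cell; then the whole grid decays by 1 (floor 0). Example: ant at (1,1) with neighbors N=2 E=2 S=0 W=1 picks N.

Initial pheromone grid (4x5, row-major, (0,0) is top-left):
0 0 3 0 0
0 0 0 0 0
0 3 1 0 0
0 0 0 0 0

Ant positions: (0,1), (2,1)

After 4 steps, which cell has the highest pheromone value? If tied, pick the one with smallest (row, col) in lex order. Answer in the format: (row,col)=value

Step 1: ant0:(0,1)->E->(0,2) | ant1:(2,1)->E->(2,2)
  grid max=4 at (0,2)
Step 2: ant0:(0,2)->E->(0,3) | ant1:(2,2)->W->(2,1)
  grid max=3 at (0,2)
Step 3: ant0:(0,3)->W->(0,2) | ant1:(2,1)->E->(2,2)
  grid max=4 at (0,2)
Step 4: ant0:(0,2)->E->(0,3) | ant1:(2,2)->W->(2,1)
  grid max=3 at (0,2)
Final grid:
  0 0 3 1 0
  0 0 0 0 0
  0 3 1 0 0
  0 0 0 0 0
Max pheromone 3 at (0,2)

Answer: (0,2)=3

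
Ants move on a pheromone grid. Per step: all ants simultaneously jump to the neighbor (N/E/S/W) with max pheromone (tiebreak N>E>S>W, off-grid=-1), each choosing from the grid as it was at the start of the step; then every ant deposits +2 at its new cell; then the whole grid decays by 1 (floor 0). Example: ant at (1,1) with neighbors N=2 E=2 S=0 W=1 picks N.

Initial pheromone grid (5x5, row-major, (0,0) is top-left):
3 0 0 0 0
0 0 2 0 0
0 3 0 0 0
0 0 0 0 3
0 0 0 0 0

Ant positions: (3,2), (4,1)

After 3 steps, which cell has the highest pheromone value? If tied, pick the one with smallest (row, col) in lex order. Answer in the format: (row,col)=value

Step 1: ant0:(3,2)->N->(2,2) | ant1:(4,1)->N->(3,1)
  grid max=2 at (0,0)
Step 2: ant0:(2,2)->W->(2,1) | ant1:(3,1)->N->(2,1)
  grid max=5 at (2,1)
Step 3: ant0:(2,1)->N->(1,1) | ant1:(2,1)->N->(1,1)
  grid max=4 at (2,1)
Final grid:
  0 0 0 0 0
  0 3 0 0 0
  0 4 0 0 0
  0 0 0 0 0
  0 0 0 0 0
Max pheromone 4 at (2,1)

Answer: (2,1)=4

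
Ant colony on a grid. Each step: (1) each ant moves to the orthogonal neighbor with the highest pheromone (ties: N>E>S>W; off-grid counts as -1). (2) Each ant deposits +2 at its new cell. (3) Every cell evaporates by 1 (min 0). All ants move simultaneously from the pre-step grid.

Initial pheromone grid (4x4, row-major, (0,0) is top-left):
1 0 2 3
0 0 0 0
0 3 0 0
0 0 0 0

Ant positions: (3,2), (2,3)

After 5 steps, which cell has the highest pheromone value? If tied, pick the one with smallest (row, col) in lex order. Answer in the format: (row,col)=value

Step 1: ant0:(3,2)->N->(2,2) | ant1:(2,3)->N->(1,3)
  grid max=2 at (0,3)
Step 2: ant0:(2,2)->W->(2,1) | ant1:(1,3)->N->(0,3)
  grid max=3 at (0,3)
Step 3: ant0:(2,1)->N->(1,1) | ant1:(0,3)->S->(1,3)
  grid max=2 at (0,3)
Step 4: ant0:(1,1)->S->(2,1) | ant1:(1,3)->N->(0,3)
  grid max=3 at (0,3)
Step 5: ant0:(2,1)->N->(1,1) | ant1:(0,3)->S->(1,3)
  grid max=2 at (0,3)
Final grid:
  0 0 0 2
  0 1 0 1
  0 2 0 0
  0 0 0 0
Max pheromone 2 at (0,3)

Answer: (0,3)=2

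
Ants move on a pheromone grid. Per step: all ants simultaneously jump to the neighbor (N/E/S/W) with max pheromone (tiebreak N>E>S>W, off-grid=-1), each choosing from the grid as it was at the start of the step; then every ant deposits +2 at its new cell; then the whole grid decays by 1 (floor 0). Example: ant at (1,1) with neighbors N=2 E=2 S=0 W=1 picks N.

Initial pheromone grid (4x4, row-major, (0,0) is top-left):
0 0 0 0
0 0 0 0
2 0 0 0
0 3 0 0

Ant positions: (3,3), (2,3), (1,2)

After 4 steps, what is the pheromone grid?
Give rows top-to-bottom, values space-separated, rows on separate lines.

After step 1: ants at (2,3),(1,3),(0,2)
  0 0 1 0
  0 0 0 1
  1 0 0 1
  0 2 0 0
After step 2: ants at (1,3),(2,3),(0,3)
  0 0 0 1
  0 0 0 2
  0 0 0 2
  0 1 0 0
After step 3: ants at (2,3),(1,3),(1,3)
  0 0 0 0
  0 0 0 5
  0 0 0 3
  0 0 0 0
After step 4: ants at (1,3),(2,3),(2,3)
  0 0 0 0
  0 0 0 6
  0 0 0 6
  0 0 0 0

0 0 0 0
0 0 0 6
0 0 0 6
0 0 0 0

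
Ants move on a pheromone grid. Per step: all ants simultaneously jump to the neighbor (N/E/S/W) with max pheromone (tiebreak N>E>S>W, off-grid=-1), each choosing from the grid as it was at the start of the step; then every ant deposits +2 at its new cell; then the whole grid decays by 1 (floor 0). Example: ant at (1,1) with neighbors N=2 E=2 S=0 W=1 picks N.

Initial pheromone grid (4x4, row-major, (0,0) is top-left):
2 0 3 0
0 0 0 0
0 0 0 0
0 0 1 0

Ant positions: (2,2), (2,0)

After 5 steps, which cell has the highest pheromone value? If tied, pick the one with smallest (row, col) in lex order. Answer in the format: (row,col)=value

Step 1: ant0:(2,2)->S->(3,2) | ant1:(2,0)->N->(1,0)
  grid max=2 at (0,2)
Step 2: ant0:(3,2)->N->(2,2) | ant1:(1,0)->N->(0,0)
  grid max=2 at (0,0)
Step 3: ant0:(2,2)->S->(3,2) | ant1:(0,0)->E->(0,1)
  grid max=2 at (3,2)
Step 4: ant0:(3,2)->N->(2,2) | ant1:(0,1)->W->(0,0)
  grid max=2 at (0,0)
Step 5: ant0:(2,2)->S->(3,2) | ant1:(0,0)->E->(0,1)
  grid max=2 at (3,2)
Final grid:
  1 1 0 0
  0 0 0 0
  0 0 0 0
  0 0 2 0
Max pheromone 2 at (3,2)

Answer: (3,2)=2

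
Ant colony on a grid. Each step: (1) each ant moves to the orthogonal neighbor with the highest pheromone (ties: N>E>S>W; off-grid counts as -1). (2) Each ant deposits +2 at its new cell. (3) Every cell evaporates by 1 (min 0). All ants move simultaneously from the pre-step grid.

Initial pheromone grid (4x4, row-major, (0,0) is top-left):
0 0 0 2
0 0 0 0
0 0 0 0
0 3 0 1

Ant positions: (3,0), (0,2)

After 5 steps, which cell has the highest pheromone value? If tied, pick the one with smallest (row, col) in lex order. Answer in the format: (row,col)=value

Step 1: ant0:(3,0)->E->(3,1) | ant1:(0,2)->E->(0,3)
  grid max=4 at (3,1)
Step 2: ant0:(3,1)->N->(2,1) | ant1:(0,3)->S->(1,3)
  grid max=3 at (3,1)
Step 3: ant0:(2,1)->S->(3,1) | ant1:(1,3)->N->(0,3)
  grid max=4 at (3,1)
Step 4: ant0:(3,1)->N->(2,1) | ant1:(0,3)->S->(1,3)
  grid max=3 at (3,1)
Step 5: ant0:(2,1)->S->(3,1) | ant1:(1,3)->N->(0,3)
  grid max=4 at (3,1)
Final grid:
  0 0 0 3
  0 0 0 0
  0 0 0 0
  0 4 0 0
Max pheromone 4 at (3,1)

Answer: (3,1)=4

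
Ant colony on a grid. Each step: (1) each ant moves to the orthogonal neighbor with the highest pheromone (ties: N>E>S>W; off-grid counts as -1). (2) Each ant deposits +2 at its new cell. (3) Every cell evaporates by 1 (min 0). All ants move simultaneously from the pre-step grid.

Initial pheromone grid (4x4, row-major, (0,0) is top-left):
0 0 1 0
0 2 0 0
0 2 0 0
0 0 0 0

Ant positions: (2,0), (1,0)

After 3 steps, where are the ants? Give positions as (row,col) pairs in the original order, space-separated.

Step 1: ant0:(2,0)->E->(2,1) | ant1:(1,0)->E->(1,1)
  grid max=3 at (1,1)
Step 2: ant0:(2,1)->N->(1,1) | ant1:(1,1)->S->(2,1)
  grid max=4 at (1,1)
Step 3: ant0:(1,1)->S->(2,1) | ant1:(2,1)->N->(1,1)
  grid max=5 at (1,1)

(2,1) (1,1)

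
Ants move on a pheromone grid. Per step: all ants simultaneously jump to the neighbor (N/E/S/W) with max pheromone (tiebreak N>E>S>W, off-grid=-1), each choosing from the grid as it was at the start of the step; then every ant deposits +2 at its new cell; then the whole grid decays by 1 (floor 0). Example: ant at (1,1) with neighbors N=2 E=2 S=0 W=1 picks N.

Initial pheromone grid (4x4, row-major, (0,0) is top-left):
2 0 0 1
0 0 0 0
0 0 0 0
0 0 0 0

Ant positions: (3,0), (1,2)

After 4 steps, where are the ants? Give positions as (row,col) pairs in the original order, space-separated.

Step 1: ant0:(3,0)->N->(2,0) | ant1:(1,2)->N->(0,2)
  grid max=1 at (0,0)
Step 2: ant0:(2,0)->N->(1,0) | ant1:(0,2)->E->(0,3)
  grid max=1 at (0,3)
Step 3: ant0:(1,0)->N->(0,0) | ant1:(0,3)->S->(1,3)
  grid max=1 at (0,0)
Step 4: ant0:(0,0)->E->(0,1) | ant1:(1,3)->N->(0,3)
  grid max=1 at (0,1)

(0,1) (0,3)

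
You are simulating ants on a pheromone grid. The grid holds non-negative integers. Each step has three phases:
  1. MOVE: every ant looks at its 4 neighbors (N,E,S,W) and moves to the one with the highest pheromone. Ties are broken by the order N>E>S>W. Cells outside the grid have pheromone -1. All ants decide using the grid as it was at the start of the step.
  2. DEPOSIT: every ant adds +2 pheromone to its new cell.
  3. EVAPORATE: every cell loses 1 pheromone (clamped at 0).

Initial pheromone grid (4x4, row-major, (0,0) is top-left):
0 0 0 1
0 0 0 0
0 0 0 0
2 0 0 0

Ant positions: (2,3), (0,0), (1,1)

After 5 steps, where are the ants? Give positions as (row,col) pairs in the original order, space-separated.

Step 1: ant0:(2,3)->N->(1,3) | ant1:(0,0)->E->(0,1) | ant2:(1,1)->N->(0,1)
  grid max=3 at (0,1)
Step 2: ant0:(1,3)->N->(0,3) | ant1:(0,1)->E->(0,2) | ant2:(0,1)->E->(0,2)
  grid max=3 at (0,2)
Step 3: ant0:(0,3)->W->(0,2) | ant1:(0,2)->W->(0,1) | ant2:(0,2)->W->(0,1)
  grid max=5 at (0,1)
Step 4: ant0:(0,2)->W->(0,1) | ant1:(0,1)->E->(0,2) | ant2:(0,1)->E->(0,2)
  grid max=7 at (0,2)
Step 5: ant0:(0,1)->E->(0,2) | ant1:(0,2)->W->(0,1) | ant2:(0,2)->W->(0,1)
  grid max=9 at (0,1)

(0,2) (0,1) (0,1)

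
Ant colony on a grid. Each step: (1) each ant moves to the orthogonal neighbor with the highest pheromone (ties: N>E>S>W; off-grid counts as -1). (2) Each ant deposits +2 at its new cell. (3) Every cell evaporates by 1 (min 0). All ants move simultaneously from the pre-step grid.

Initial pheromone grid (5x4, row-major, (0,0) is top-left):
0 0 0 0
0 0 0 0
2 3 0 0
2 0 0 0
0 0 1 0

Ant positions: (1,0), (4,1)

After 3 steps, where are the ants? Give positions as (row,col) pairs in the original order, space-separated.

Step 1: ant0:(1,0)->S->(2,0) | ant1:(4,1)->E->(4,2)
  grid max=3 at (2,0)
Step 2: ant0:(2,0)->E->(2,1) | ant1:(4,2)->N->(3,2)
  grid max=3 at (2,1)
Step 3: ant0:(2,1)->W->(2,0) | ant1:(3,2)->S->(4,2)
  grid max=3 at (2,0)

(2,0) (4,2)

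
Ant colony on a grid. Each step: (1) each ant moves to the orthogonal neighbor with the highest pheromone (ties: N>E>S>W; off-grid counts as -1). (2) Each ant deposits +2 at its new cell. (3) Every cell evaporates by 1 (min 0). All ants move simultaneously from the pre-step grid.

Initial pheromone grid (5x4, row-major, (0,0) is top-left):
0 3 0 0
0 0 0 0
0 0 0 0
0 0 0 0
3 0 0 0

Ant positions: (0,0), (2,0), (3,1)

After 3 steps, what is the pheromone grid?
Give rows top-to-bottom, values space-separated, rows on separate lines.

After step 1: ants at (0,1),(1,0),(2,1)
  0 4 0 0
  1 0 0 0
  0 1 0 0
  0 0 0 0
  2 0 0 0
After step 2: ants at (0,2),(0,0),(1,1)
  1 3 1 0
  0 1 0 0
  0 0 0 0
  0 0 0 0
  1 0 0 0
After step 3: ants at (0,1),(0,1),(0,1)
  0 8 0 0
  0 0 0 0
  0 0 0 0
  0 0 0 0
  0 0 0 0

0 8 0 0
0 0 0 0
0 0 0 0
0 0 0 0
0 0 0 0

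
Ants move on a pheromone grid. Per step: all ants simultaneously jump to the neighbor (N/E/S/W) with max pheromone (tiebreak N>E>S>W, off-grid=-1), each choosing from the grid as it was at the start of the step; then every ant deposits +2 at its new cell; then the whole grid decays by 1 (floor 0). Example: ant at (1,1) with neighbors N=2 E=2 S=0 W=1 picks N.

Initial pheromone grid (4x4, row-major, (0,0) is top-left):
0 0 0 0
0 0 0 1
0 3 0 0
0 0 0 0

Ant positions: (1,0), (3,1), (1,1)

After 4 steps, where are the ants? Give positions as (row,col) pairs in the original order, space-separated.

Step 1: ant0:(1,0)->N->(0,0) | ant1:(3,1)->N->(2,1) | ant2:(1,1)->S->(2,1)
  grid max=6 at (2,1)
Step 2: ant0:(0,0)->E->(0,1) | ant1:(2,1)->N->(1,1) | ant2:(2,1)->N->(1,1)
  grid max=5 at (2,1)
Step 3: ant0:(0,1)->S->(1,1) | ant1:(1,1)->S->(2,1) | ant2:(1,1)->S->(2,1)
  grid max=8 at (2,1)
Step 4: ant0:(1,1)->S->(2,1) | ant1:(2,1)->N->(1,1) | ant2:(2,1)->N->(1,1)
  grid max=9 at (2,1)

(2,1) (1,1) (1,1)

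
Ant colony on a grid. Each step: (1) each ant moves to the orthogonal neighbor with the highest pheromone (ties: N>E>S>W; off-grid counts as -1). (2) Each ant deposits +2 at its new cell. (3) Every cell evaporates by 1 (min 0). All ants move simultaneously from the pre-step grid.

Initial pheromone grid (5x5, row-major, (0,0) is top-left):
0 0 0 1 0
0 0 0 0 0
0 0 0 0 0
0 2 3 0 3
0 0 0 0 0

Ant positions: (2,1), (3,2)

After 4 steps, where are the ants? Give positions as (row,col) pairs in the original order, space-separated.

Step 1: ant0:(2,1)->S->(3,1) | ant1:(3,2)->W->(3,1)
  grid max=5 at (3,1)
Step 2: ant0:(3,1)->E->(3,2) | ant1:(3,1)->E->(3,2)
  grid max=5 at (3,2)
Step 3: ant0:(3,2)->W->(3,1) | ant1:(3,2)->W->(3,1)
  grid max=7 at (3,1)
Step 4: ant0:(3,1)->E->(3,2) | ant1:(3,1)->E->(3,2)
  grid max=7 at (3,2)

(3,2) (3,2)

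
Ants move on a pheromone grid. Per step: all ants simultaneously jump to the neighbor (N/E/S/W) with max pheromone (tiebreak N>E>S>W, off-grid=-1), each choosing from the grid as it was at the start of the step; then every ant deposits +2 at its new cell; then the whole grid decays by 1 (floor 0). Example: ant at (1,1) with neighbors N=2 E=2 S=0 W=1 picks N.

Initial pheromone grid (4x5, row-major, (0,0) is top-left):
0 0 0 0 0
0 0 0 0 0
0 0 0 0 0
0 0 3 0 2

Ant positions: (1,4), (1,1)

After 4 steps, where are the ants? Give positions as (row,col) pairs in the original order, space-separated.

Step 1: ant0:(1,4)->N->(0,4) | ant1:(1,1)->N->(0,1)
  grid max=2 at (3,2)
Step 2: ant0:(0,4)->S->(1,4) | ant1:(0,1)->E->(0,2)
  grid max=1 at (0,2)
Step 3: ant0:(1,4)->N->(0,4) | ant1:(0,2)->E->(0,3)
  grid max=1 at (0,3)
Step 4: ant0:(0,4)->W->(0,3) | ant1:(0,3)->E->(0,4)
  grid max=2 at (0,3)

(0,3) (0,4)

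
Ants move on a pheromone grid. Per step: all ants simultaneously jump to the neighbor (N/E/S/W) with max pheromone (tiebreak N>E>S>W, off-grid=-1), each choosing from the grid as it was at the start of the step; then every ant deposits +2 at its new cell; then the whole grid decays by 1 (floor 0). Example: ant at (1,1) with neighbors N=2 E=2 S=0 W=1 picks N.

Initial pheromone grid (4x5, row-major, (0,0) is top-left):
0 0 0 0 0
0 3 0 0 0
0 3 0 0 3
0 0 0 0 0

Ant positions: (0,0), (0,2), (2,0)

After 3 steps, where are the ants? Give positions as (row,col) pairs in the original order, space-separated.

Step 1: ant0:(0,0)->E->(0,1) | ant1:(0,2)->E->(0,3) | ant2:(2,0)->E->(2,1)
  grid max=4 at (2,1)
Step 2: ant0:(0,1)->S->(1,1) | ant1:(0,3)->E->(0,4) | ant2:(2,1)->N->(1,1)
  grid max=5 at (1,1)
Step 3: ant0:(1,1)->S->(2,1) | ant1:(0,4)->S->(1,4) | ant2:(1,1)->S->(2,1)
  grid max=6 at (2,1)

(2,1) (1,4) (2,1)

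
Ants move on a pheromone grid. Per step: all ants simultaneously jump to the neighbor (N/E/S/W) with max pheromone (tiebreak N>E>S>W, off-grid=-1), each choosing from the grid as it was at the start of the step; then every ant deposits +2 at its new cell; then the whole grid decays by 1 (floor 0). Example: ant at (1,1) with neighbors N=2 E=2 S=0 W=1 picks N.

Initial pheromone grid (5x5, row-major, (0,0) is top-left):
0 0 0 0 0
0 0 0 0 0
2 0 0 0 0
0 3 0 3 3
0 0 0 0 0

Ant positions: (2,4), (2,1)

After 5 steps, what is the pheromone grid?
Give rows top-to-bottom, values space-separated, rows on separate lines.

After step 1: ants at (3,4),(3,1)
  0 0 0 0 0
  0 0 0 0 0
  1 0 0 0 0
  0 4 0 2 4
  0 0 0 0 0
After step 2: ants at (3,3),(2,1)
  0 0 0 0 0
  0 0 0 0 0
  0 1 0 0 0
  0 3 0 3 3
  0 0 0 0 0
After step 3: ants at (3,4),(3,1)
  0 0 0 0 0
  0 0 0 0 0
  0 0 0 0 0
  0 4 0 2 4
  0 0 0 0 0
After step 4: ants at (3,3),(2,1)
  0 0 0 0 0
  0 0 0 0 0
  0 1 0 0 0
  0 3 0 3 3
  0 0 0 0 0
After step 5: ants at (3,4),(3,1)
  0 0 0 0 0
  0 0 0 0 0
  0 0 0 0 0
  0 4 0 2 4
  0 0 0 0 0

0 0 0 0 0
0 0 0 0 0
0 0 0 0 0
0 4 0 2 4
0 0 0 0 0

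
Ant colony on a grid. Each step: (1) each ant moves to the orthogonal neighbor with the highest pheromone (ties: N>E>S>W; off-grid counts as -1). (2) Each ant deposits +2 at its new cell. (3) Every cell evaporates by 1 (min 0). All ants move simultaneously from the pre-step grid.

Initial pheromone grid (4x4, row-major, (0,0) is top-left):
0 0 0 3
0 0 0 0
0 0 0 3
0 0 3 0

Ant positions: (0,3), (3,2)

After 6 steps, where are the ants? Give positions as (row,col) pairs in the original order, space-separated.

Step 1: ant0:(0,3)->S->(1,3) | ant1:(3,2)->N->(2,2)
  grid max=2 at (0,3)
Step 2: ant0:(1,3)->N->(0,3) | ant1:(2,2)->E->(2,3)
  grid max=3 at (0,3)
Step 3: ant0:(0,3)->S->(1,3) | ant1:(2,3)->N->(1,3)
  grid max=3 at (1,3)
Step 4: ant0:(1,3)->N->(0,3) | ant1:(1,3)->N->(0,3)
  grid max=5 at (0,3)
Step 5: ant0:(0,3)->S->(1,3) | ant1:(0,3)->S->(1,3)
  grid max=5 at (1,3)
Step 6: ant0:(1,3)->N->(0,3) | ant1:(1,3)->N->(0,3)
  grid max=7 at (0,3)

(0,3) (0,3)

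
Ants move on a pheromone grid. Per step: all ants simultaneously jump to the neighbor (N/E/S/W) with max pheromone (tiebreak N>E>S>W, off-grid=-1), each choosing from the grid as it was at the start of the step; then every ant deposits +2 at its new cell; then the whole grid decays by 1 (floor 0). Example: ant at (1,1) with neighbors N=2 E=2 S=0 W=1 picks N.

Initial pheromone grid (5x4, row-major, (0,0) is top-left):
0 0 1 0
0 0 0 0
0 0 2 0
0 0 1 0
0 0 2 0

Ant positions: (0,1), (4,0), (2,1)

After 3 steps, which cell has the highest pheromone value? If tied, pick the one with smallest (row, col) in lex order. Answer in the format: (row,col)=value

Step 1: ant0:(0,1)->E->(0,2) | ant1:(4,0)->N->(3,0) | ant2:(2,1)->E->(2,2)
  grid max=3 at (2,2)
Step 2: ant0:(0,2)->E->(0,3) | ant1:(3,0)->N->(2,0) | ant2:(2,2)->N->(1,2)
  grid max=2 at (2,2)
Step 3: ant0:(0,3)->W->(0,2) | ant1:(2,0)->N->(1,0) | ant2:(1,2)->S->(2,2)
  grid max=3 at (2,2)
Final grid:
  0 0 2 0
  1 0 0 0
  0 0 3 0
  0 0 0 0
  0 0 0 0
Max pheromone 3 at (2,2)

Answer: (2,2)=3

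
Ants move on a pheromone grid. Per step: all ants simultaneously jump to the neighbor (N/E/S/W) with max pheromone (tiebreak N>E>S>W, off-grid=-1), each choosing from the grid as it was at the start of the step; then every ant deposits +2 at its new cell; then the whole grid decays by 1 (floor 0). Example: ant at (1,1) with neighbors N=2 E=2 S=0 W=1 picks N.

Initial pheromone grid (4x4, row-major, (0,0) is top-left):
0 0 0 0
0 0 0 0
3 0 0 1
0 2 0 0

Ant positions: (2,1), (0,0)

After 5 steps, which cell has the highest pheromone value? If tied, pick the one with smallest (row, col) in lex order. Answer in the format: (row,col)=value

Step 1: ant0:(2,1)->W->(2,0) | ant1:(0,0)->E->(0,1)
  grid max=4 at (2,0)
Step 2: ant0:(2,0)->N->(1,0) | ant1:(0,1)->E->(0,2)
  grid max=3 at (2,0)
Step 3: ant0:(1,0)->S->(2,0) | ant1:(0,2)->E->(0,3)
  grid max=4 at (2,0)
Step 4: ant0:(2,0)->N->(1,0) | ant1:(0,3)->S->(1,3)
  grid max=3 at (2,0)
Step 5: ant0:(1,0)->S->(2,0) | ant1:(1,3)->N->(0,3)
  grid max=4 at (2,0)
Final grid:
  0 0 0 1
  0 0 0 0
  4 0 0 0
  0 0 0 0
Max pheromone 4 at (2,0)

Answer: (2,0)=4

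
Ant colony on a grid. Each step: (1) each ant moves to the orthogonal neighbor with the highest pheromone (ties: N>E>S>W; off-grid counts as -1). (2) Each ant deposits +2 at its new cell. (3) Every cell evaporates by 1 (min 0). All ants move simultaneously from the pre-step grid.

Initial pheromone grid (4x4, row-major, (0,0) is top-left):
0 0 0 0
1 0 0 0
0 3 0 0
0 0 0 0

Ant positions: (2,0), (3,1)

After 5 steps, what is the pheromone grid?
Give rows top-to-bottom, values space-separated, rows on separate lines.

After step 1: ants at (2,1),(2,1)
  0 0 0 0
  0 0 0 0
  0 6 0 0
  0 0 0 0
After step 2: ants at (1,1),(1,1)
  0 0 0 0
  0 3 0 0
  0 5 0 0
  0 0 0 0
After step 3: ants at (2,1),(2,1)
  0 0 0 0
  0 2 0 0
  0 8 0 0
  0 0 0 0
After step 4: ants at (1,1),(1,1)
  0 0 0 0
  0 5 0 0
  0 7 0 0
  0 0 0 0
After step 5: ants at (2,1),(2,1)
  0 0 0 0
  0 4 0 0
  0 10 0 0
  0 0 0 0

0 0 0 0
0 4 0 0
0 10 0 0
0 0 0 0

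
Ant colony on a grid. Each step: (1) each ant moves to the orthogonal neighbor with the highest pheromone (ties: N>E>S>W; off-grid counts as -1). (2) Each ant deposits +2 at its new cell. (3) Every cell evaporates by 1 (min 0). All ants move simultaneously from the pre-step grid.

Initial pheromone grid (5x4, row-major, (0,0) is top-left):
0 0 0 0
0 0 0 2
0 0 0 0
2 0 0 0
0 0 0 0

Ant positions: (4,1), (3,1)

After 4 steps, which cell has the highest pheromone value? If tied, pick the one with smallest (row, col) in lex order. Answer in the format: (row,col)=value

Answer: (3,0)=6

Derivation:
Step 1: ant0:(4,1)->N->(3,1) | ant1:(3,1)->W->(3,0)
  grid max=3 at (3,0)
Step 2: ant0:(3,1)->W->(3,0) | ant1:(3,0)->E->(3,1)
  grid max=4 at (3,0)
Step 3: ant0:(3,0)->E->(3,1) | ant1:(3,1)->W->(3,0)
  grid max=5 at (3,0)
Step 4: ant0:(3,1)->W->(3,0) | ant1:(3,0)->E->(3,1)
  grid max=6 at (3,0)
Final grid:
  0 0 0 0
  0 0 0 0
  0 0 0 0
  6 4 0 0
  0 0 0 0
Max pheromone 6 at (3,0)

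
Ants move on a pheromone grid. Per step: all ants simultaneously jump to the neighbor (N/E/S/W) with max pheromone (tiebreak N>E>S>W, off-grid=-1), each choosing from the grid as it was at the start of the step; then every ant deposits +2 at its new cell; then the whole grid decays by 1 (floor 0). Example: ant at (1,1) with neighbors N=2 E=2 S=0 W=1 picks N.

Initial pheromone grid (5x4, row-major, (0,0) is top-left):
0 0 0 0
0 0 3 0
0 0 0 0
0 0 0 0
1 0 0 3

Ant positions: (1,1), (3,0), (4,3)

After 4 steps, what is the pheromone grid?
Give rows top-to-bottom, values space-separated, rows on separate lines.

After step 1: ants at (1,2),(4,0),(3,3)
  0 0 0 0
  0 0 4 0
  0 0 0 0
  0 0 0 1
  2 0 0 2
After step 2: ants at (0,2),(3,0),(4,3)
  0 0 1 0
  0 0 3 0
  0 0 0 0
  1 0 0 0
  1 0 0 3
After step 3: ants at (1,2),(4,0),(3,3)
  0 0 0 0
  0 0 4 0
  0 0 0 0
  0 0 0 1
  2 0 0 2
After step 4: ants at (0,2),(3,0),(4,3)
  0 0 1 0
  0 0 3 0
  0 0 0 0
  1 0 0 0
  1 0 0 3

0 0 1 0
0 0 3 0
0 0 0 0
1 0 0 0
1 0 0 3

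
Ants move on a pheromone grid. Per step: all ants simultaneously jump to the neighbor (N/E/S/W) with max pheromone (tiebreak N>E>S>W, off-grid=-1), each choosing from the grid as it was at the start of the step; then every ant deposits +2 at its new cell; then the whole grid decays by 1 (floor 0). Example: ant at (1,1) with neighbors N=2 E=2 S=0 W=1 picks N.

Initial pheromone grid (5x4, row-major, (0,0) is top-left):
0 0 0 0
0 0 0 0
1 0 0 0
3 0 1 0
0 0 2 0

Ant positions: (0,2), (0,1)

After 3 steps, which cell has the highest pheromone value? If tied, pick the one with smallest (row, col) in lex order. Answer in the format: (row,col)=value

Answer: (0,2)=3

Derivation:
Step 1: ant0:(0,2)->E->(0,3) | ant1:(0,1)->E->(0,2)
  grid max=2 at (3,0)
Step 2: ant0:(0,3)->W->(0,2) | ant1:(0,2)->E->(0,3)
  grid max=2 at (0,2)
Step 3: ant0:(0,2)->E->(0,3) | ant1:(0,3)->W->(0,2)
  grid max=3 at (0,2)
Final grid:
  0 0 3 3
  0 0 0 0
  0 0 0 0
  0 0 0 0
  0 0 0 0
Max pheromone 3 at (0,2)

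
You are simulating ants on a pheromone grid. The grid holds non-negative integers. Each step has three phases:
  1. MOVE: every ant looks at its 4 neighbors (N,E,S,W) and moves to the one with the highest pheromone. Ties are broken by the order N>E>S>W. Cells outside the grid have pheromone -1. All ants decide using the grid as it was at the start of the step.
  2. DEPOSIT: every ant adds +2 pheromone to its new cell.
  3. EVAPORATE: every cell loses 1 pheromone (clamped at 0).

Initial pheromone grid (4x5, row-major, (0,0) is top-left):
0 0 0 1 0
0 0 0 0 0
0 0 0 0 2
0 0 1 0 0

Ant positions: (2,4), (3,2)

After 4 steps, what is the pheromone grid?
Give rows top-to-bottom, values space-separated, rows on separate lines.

After step 1: ants at (1,4),(2,2)
  0 0 0 0 0
  0 0 0 0 1
  0 0 1 0 1
  0 0 0 0 0
After step 2: ants at (2,4),(1,2)
  0 0 0 0 0
  0 0 1 0 0
  0 0 0 0 2
  0 0 0 0 0
After step 3: ants at (1,4),(0,2)
  0 0 1 0 0
  0 0 0 0 1
  0 0 0 0 1
  0 0 0 0 0
After step 4: ants at (2,4),(0,3)
  0 0 0 1 0
  0 0 0 0 0
  0 0 0 0 2
  0 0 0 0 0

0 0 0 1 0
0 0 0 0 0
0 0 0 0 2
0 0 0 0 0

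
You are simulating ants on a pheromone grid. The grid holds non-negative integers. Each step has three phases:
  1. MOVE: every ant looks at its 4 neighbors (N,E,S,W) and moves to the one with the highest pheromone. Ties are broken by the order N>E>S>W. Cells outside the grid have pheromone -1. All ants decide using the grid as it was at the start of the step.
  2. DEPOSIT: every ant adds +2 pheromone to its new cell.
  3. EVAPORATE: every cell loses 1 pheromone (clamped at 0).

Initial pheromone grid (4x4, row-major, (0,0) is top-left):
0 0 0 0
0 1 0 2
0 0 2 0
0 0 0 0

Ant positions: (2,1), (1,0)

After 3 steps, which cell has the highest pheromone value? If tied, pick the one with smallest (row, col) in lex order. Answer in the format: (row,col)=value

Answer: (2,2)=3

Derivation:
Step 1: ant0:(2,1)->E->(2,2) | ant1:(1,0)->E->(1,1)
  grid max=3 at (2,2)
Step 2: ant0:(2,2)->N->(1,2) | ant1:(1,1)->N->(0,1)
  grid max=2 at (2,2)
Step 3: ant0:(1,2)->S->(2,2) | ant1:(0,1)->S->(1,1)
  grid max=3 at (2,2)
Final grid:
  0 0 0 0
  0 2 0 0
  0 0 3 0
  0 0 0 0
Max pheromone 3 at (2,2)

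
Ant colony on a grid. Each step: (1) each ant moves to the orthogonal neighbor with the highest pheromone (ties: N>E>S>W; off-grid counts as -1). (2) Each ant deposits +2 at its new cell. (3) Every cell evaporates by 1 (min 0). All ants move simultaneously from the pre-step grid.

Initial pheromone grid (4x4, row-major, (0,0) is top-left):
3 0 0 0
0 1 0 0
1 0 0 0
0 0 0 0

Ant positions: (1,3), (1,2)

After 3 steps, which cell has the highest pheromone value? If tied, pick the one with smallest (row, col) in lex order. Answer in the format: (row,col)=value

Answer: (1,1)=2

Derivation:
Step 1: ant0:(1,3)->N->(0,3) | ant1:(1,2)->W->(1,1)
  grid max=2 at (0,0)
Step 2: ant0:(0,3)->S->(1,3) | ant1:(1,1)->N->(0,1)
  grid max=1 at (0,0)
Step 3: ant0:(1,3)->N->(0,3) | ant1:(0,1)->S->(1,1)
  grid max=2 at (1,1)
Final grid:
  0 0 0 1
  0 2 0 0
  0 0 0 0
  0 0 0 0
Max pheromone 2 at (1,1)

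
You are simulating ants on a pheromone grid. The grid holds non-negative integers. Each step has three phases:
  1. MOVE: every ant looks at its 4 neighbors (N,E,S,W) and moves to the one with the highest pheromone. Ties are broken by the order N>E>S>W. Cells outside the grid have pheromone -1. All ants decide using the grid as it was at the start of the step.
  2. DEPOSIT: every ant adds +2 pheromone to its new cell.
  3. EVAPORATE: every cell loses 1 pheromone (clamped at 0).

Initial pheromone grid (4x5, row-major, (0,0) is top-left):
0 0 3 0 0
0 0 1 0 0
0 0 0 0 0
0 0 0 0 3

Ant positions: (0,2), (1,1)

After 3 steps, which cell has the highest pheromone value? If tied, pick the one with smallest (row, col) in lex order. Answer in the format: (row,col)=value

Answer: (1,2)=6

Derivation:
Step 1: ant0:(0,2)->S->(1,2) | ant1:(1,1)->E->(1,2)
  grid max=4 at (1,2)
Step 2: ant0:(1,2)->N->(0,2) | ant1:(1,2)->N->(0,2)
  grid max=5 at (0,2)
Step 3: ant0:(0,2)->S->(1,2) | ant1:(0,2)->S->(1,2)
  grid max=6 at (1,2)
Final grid:
  0 0 4 0 0
  0 0 6 0 0
  0 0 0 0 0
  0 0 0 0 0
Max pheromone 6 at (1,2)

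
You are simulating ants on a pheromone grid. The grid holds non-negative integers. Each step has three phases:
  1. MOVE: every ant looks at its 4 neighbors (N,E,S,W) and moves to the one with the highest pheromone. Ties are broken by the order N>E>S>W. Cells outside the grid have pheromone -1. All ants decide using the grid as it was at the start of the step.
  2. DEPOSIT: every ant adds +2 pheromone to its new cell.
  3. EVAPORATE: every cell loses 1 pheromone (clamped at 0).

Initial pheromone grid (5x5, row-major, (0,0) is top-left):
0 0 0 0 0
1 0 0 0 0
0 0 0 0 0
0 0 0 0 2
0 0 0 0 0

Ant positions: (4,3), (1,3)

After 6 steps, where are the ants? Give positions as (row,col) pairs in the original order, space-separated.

Step 1: ant0:(4,3)->N->(3,3) | ant1:(1,3)->N->(0,3)
  grid max=1 at (0,3)
Step 2: ant0:(3,3)->E->(3,4) | ant1:(0,3)->E->(0,4)
  grid max=2 at (3,4)
Step 3: ant0:(3,4)->N->(2,4) | ant1:(0,4)->S->(1,4)
  grid max=1 at (1,4)
Step 4: ant0:(2,4)->N->(1,4) | ant1:(1,4)->S->(2,4)
  grid max=2 at (1,4)
Step 5: ant0:(1,4)->S->(2,4) | ant1:(2,4)->N->(1,4)
  grid max=3 at (1,4)
Step 6: ant0:(2,4)->N->(1,4) | ant1:(1,4)->S->(2,4)
  grid max=4 at (1,4)

(1,4) (2,4)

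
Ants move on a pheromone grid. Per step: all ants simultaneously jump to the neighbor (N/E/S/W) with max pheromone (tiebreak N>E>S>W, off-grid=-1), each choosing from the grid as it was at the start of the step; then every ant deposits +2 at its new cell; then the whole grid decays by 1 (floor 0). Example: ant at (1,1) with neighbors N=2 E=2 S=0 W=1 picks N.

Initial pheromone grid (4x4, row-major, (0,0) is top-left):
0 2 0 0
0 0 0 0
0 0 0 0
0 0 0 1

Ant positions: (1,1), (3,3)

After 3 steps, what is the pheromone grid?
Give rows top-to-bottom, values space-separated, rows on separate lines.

After step 1: ants at (0,1),(2,3)
  0 3 0 0
  0 0 0 0
  0 0 0 1
  0 0 0 0
After step 2: ants at (0,2),(1,3)
  0 2 1 0
  0 0 0 1
  0 0 0 0
  0 0 0 0
After step 3: ants at (0,1),(0,3)
  0 3 0 1
  0 0 0 0
  0 0 0 0
  0 0 0 0

0 3 0 1
0 0 0 0
0 0 0 0
0 0 0 0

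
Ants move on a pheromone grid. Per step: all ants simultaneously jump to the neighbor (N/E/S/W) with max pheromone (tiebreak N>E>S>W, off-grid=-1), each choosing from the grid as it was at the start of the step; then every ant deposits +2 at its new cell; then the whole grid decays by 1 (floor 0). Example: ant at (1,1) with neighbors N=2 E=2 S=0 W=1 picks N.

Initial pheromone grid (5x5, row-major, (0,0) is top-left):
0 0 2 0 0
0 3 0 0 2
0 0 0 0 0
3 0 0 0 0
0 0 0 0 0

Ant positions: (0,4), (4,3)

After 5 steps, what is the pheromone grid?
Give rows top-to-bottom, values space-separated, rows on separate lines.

After step 1: ants at (1,4),(3,3)
  0 0 1 0 0
  0 2 0 0 3
  0 0 0 0 0
  2 0 0 1 0
  0 0 0 0 0
After step 2: ants at (0,4),(2,3)
  0 0 0 0 1
  0 1 0 0 2
  0 0 0 1 0
  1 0 0 0 0
  0 0 0 0 0
After step 3: ants at (1,4),(1,3)
  0 0 0 0 0
  0 0 0 1 3
  0 0 0 0 0
  0 0 0 0 0
  0 0 0 0 0
After step 4: ants at (1,3),(1,4)
  0 0 0 0 0
  0 0 0 2 4
  0 0 0 0 0
  0 0 0 0 0
  0 0 0 0 0
After step 5: ants at (1,4),(1,3)
  0 0 0 0 0
  0 0 0 3 5
  0 0 0 0 0
  0 0 0 0 0
  0 0 0 0 0

0 0 0 0 0
0 0 0 3 5
0 0 0 0 0
0 0 0 0 0
0 0 0 0 0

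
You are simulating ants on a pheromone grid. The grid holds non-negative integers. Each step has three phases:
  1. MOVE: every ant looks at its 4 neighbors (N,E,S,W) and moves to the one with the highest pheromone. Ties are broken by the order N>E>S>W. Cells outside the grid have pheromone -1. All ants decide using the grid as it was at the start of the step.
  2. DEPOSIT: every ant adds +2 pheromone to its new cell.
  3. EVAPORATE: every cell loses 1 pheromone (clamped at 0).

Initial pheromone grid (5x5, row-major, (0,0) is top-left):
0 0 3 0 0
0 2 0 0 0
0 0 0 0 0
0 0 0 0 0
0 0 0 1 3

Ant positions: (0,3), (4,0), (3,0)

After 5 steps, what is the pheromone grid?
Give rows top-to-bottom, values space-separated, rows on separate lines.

After step 1: ants at (0,2),(3,0),(2,0)
  0 0 4 0 0
  0 1 0 0 0
  1 0 0 0 0
  1 0 0 0 0
  0 0 0 0 2
After step 2: ants at (0,3),(2,0),(3,0)
  0 0 3 1 0
  0 0 0 0 0
  2 0 0 0 0
  2 0 0 0 0
  0 0 0 0 1
After step 3: ants at (0,2),(3,0),(2,0)
  0 0 4 0 0
  0 0 0 0 0
  3 0 0 0 0
  3 0 0 0 0
  0 0 0 0 0
After step 4: ants at (0,3),(2,0),(3,0)
  0 0 3 1 0
  0 0 0 0 0
  4 0 0 0 0
  4 0 0 0 0
  0 0 0 0 0
After step 5: ants at (0,2),(3,0),(2,0)
  0 0 4 0 0
  0 0 0 0 0
  5 0 0 0 0
  5 0 0 0 0
  0 0 0 0 0

0 0 4 0 0
0 0 0 0 0
5 0 0 0 0
5 0 0 0 0
0 0 0 0 0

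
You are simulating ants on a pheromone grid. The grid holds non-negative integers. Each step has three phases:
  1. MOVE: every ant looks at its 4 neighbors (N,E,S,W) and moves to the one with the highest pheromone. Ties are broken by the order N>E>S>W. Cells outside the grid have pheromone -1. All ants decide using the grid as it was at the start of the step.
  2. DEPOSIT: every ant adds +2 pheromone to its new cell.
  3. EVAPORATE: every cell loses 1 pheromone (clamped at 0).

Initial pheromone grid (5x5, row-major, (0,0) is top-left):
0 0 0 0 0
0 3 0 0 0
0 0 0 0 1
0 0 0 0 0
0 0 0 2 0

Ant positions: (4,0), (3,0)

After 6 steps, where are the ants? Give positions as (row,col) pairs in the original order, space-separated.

Step 1: ant0:(4,0)->N->(3,0) | ant1:(3,0)->N->(2,0)
  grid max=2 at (1,1)
Step 2: ant0:(3,0)->N->(2,0) | ant1:(2,0)->S->(3,0)
  grid max=2 at (2,0)
Step 3: ant0:(2,0)->S->(3,0) | ant1:(3,0)->N->(2,0)
  grid max=3 at (2,0)
Step 4: ant0:(3,0)->N->(2,0) | ant1:(2,0)->S->(3,0)
  grid max=4 at (2,0)
Step 5: ant0:(2,0)->S->(3,0) | ant1:(3,0)->N->(2,0)
  grid max=5 at (2,0)
Step 6: ant0:(3,0)->N->(2,0) | ant1:(2,0)->S->(3,0)
  grid max=6 at (2,0)

(2,0) (3,0)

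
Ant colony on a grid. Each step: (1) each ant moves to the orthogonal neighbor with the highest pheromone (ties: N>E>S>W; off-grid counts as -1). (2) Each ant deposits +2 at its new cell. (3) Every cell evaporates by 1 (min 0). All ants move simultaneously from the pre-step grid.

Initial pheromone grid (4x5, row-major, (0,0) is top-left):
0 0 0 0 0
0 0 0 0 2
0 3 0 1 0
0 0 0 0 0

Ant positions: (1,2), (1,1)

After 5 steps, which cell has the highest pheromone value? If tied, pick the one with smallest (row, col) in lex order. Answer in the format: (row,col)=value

Answer: (2,1)=4

Derivation:
Step 1: ant0:(1,2)->N->(0,2) | ant1:(1,1)->S->(2,1)
  grid max=4 at (2,1)
Step 2: ant0:(0,2)->E->(0,3) | ant1:(2,1)->N->(1,1)
  grid max=3 at (2,1)
Step 3: ant0:(0,3)->E->(0,4) | ant1:(1,1)->S->(2,1)
  grid max=4 at (2,1)
Step 4: ant0:(0,4)->S->(1,4) | ant1:(2,1)->N->(1,1)
  grid max=3 at (2,1)
Step 5: ant0:(1,4)->N->(0,4) | ant1:(1,1)->S->(2,1)
  grid max=4 at (2,1)
Final grid:
  0 0 0 0 1
  0 0 0 0 0
  0 4 0 0 0
  0 0 0 0 0
Max pheromone 4 at (2,1)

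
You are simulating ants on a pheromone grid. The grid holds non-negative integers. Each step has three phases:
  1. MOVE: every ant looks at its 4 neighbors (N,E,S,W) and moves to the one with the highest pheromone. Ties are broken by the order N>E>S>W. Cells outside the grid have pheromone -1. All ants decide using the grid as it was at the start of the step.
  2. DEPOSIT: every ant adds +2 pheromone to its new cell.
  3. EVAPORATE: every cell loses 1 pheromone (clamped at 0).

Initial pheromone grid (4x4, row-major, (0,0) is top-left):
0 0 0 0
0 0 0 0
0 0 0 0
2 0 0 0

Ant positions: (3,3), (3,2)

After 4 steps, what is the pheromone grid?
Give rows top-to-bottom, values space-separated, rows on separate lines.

After step 1: ants at (2,3),(2,2)
  0 0 0 0
  0 0 0 0
  0 0 1 1
  1 0 0 0
After step 2: ants at (2,2),(2,3)
  0 0 0 0
  0 0 0 0
  0 0 2 2
  0 0 0 0
After step 3: ants at (2,3),(2,2)
  0 0 0 0
  0 0 0 0
  0 0 3 3
  0 0 0 0
After step 4: ants at (2,2),(2,3)
  0 0 0 0
  0 0 0 0
  0 0 4 4
  0 0 0 0

0 0 0 0
0 0 0 0
0 0 4 4
0 0 0 0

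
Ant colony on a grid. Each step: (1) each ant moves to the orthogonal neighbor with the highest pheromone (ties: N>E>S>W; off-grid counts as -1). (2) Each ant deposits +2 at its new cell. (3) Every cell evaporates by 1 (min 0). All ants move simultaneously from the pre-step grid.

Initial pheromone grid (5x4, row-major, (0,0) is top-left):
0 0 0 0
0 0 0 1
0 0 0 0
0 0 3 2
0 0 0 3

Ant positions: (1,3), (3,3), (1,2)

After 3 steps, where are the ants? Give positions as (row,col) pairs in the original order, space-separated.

Step 1: ant0:(1,3)->N->(0,3) | ant1:(3,3)->S->(4,3) | ant2:(1,2)->E->(1,3)
  grid max=4 at (4,3)
Step 2: ant0:(0,3)->S->(1,3) | ant1:(4,3)->N->(3,3) | ant2:(1,3)->N->(0,3)
  grid max=3 at (1,3)
Step 3: ant0:(1,3)->N->(0,3) | ant1:(3,3)->S->(4,3) | ant2:(0,3)->S->(1,3)
  grid max=4 at (1,3)

(0,3) (4,3) (1,3)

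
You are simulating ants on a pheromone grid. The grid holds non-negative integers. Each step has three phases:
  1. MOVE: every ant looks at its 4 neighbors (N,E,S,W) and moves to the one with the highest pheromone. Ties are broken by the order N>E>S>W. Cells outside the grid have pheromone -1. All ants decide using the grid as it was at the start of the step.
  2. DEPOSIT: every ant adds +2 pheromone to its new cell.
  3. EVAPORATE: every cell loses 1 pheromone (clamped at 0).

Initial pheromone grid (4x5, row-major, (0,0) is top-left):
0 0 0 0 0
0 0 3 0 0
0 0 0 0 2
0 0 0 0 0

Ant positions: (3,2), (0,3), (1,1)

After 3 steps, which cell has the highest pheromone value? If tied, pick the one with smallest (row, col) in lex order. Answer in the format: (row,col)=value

Step 1: ant0:(3,2)->N->(2,2) | ant1:(0,3)->E->(0,4) | ant2:(1,1)->E->(1,2)
  grid max=4 at (1,2)
Step 2: ant0:(2,2)->N->(1,2) | ant1:(0,4)->S->(1,4) | ant2:(1,2)->S->(2,2)
  grid max=5 at (1,2)
Step 3: ant0:(1,2)->S->(2,2) | ant1:(1,4)->N->(0,4) | ant2:(2,2)->N->(1,2)
  grid max=6 at (1,2)
Final grid:
  0 0 0 0 1
  0 0 6 0 0
  0 0 3 0 0
  0 0 0 0 0
Max pheromone 6 at (1,2)

Answer: (1,2)=6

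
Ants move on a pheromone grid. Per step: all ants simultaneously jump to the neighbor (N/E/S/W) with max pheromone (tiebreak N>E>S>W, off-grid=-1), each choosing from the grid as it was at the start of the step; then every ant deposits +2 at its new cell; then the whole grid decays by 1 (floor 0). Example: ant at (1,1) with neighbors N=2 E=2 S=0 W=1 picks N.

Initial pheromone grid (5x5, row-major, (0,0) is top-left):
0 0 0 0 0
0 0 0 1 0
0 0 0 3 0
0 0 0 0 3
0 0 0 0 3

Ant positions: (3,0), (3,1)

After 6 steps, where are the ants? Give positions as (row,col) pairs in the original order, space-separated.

Step 1: ant0:(3,0)->N->(2,0) | ant1:(3,1)->N->(2,1)
  grid max=2 at (2,3)
Step 2: ant0:(2,0)->E->(2,1) | ant1:(2,1)->W->(2,0)
  grid max=2 at (2,0)
Step 3: ant0:(2,1)->W->(2,0) | ant1:(2,0)->E->(2,1)
  grid max=3 at (2,0)
Step 4: ant0:(2,0)->E->(2,1) | ant1:(2,1)->W->(2,0)
  grid max=4 at (2,0)
Step 5: ant0:(2,1)->W->(2,0) | ant1:(2,0)->E->(2,1)
  grid max=5 at (2,0)
Step 6: ant0:(2,0)->E->(2,1) | ant1:(2,1)->W->(2,0)
  grid max=6 at (2,0)

(2,1) (2,0)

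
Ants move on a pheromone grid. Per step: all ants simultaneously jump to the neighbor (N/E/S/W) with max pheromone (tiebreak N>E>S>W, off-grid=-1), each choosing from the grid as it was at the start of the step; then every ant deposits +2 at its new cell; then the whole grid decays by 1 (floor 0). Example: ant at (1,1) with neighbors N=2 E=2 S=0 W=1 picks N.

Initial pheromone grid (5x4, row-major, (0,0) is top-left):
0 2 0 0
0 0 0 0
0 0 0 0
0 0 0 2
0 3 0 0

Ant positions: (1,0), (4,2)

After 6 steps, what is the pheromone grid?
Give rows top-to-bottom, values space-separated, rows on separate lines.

After step 1: ants at (0,0),(4,1)
  1 1 0 0
  0 0 0 0
  0 0 0 0
  0 0 0 1
  0 4 0 0
After step 2: ants at (0,1),(3,1)
  0 2 0 0
  0 0 0 0
  0 0 0 0
  0 1 0 0
  0 3 0 0
After step 3: ants at (0,2),(4,1)
  0 1 1 0
  0 0 0 0
  0 0 0 0
  0 0 0 0
  0 4 0 0
After step 4: ants at (0,1),(3,1)
  0 2 0 0
  0 0 0 0
  0 0 0 0
  0 1 0 0
  0 3 0 0
After step 5: ants at (0,2),(4,1)
  0 1 1 0
  0 0 0 0
  0 0 0 0
  0 0 0 0
  0 4 0 0
After step 6: ants at (0,1),(3,1)
  0 2 0 0
  0 0 0 0
  0 0 0 0
  0 1 0 0
  0 3 0 0

0 2 0 0
0 0 0 0
0 0 0 0
0 1 0 0
0 3 0 0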